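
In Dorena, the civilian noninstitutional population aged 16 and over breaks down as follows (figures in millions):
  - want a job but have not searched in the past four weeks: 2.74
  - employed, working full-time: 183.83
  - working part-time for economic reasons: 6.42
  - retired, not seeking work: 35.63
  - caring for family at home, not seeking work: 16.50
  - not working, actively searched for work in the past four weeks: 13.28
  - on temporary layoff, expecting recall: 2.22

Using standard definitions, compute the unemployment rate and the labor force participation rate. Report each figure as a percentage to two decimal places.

Employed = 183.83 + 6.42 = 190.25 million (anyone who worked, including part-time for economic reasons, counts as employed).
Unemployed = 13.28 + 2.22 = 15.50 million (jobless and actively searching, or on temporary layoff).
Labor force = 190.25 + 15.50 = 205.75 million.
Not in labor force = 2.74 + 35.63 + 16.50 = 54.87 million (those not working and not actively searching are outside the labor force — including those who want a job but have given up searching).
Civilian working-age population = 205.75 + 54.87 = 260.62 million.
Unemployment rate = 15.50 / 205.75 = 7.53%.
Labor force participation rate = 205.75 / 260.62 = 78.95%.

Unemployment rate ≈ 7.53%; labor force participation rate ≈ 78.95%.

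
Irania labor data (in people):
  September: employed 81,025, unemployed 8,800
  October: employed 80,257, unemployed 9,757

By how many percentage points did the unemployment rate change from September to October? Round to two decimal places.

The unemployment rate changed by +1.04 percentage points.

September: labor force = 81,025 + 8,800 = 89,825; u = 8,800/89,825 = 9.80%.
October: labor force = 80,257 + 9,757 = 90,014; u = 9,757/90,014 = 10.84%.
Change = 10.84% − 9.80% = +1.04 pp.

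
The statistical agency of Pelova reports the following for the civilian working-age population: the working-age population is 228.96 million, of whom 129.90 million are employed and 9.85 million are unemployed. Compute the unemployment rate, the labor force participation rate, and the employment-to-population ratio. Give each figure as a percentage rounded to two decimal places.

Unemployment rate ≈ 7.05%; labor force participation rate ≈ 61.04%; employment-population ratio ≈ 56.73%.

Labor force = employed + unemployed = 129.90 + 9.85 = 139.75 million.
Unemployment rate = 9.85 / 139.75 = 7.05%.
Labor force participation rate = 139.75 / 228.96 = 61.04%.
Employment-population ratio = 129.90 / 228.96 = 56.73%.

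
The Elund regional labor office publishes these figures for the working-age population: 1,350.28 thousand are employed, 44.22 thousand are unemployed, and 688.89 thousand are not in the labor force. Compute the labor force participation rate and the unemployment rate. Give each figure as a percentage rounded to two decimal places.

Labor force = employed + unemployed = 1,350.28 + 44.22 = 1,394.50 thousand.
Working-age population = 1,394.50 + 688.89 = 2,083.39 thousand.
Unemployment rate = 44.22 / 1,394.50 = 3.17%.
Labor force participation rate = 1,394.50 / 2,083.39 = 66.93%.

Labor force participation rate ≈ 66.93%; unemployment rate ≈ 3.17%.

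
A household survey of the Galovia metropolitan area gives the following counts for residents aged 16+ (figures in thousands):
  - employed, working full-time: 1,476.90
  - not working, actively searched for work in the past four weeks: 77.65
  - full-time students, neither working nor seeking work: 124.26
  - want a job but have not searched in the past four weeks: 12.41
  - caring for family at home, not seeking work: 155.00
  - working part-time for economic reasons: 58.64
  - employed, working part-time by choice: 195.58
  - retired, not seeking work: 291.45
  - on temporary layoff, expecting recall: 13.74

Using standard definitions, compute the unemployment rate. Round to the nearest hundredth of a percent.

Unemployment rate ≈ 5.01%.

Employed = 1,476.90 + 58.64 + 195.58 = 1,731.12 thousand (anyone who worked, including part-time for economic reasons, counts as employed).
Unemployed = 77.65 + 13.74 = 91.39 thousand (jobless and actively searching, or on temporary layoff).
Labor force = 1,731.12 + 91.39 = 1,822.51 thousand.
Unemployment rate = 91.39 / 1,822.51 = 5.01%.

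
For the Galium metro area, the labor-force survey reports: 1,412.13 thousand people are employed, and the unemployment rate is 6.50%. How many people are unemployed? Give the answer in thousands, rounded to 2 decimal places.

Let U be the number unemployed. The labor force is E + U, and U/(E+U) = 0.0650.
So U = 0.0650 × 1,412.13 / (1 − 0.0650) = 91.7885 / 0.9350 ≈ 98.17 thousand.

About 98.17 thousand are unemployed.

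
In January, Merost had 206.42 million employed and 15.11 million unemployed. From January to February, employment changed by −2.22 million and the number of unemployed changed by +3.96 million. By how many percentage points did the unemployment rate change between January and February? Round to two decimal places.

January: labor force = 206.42 + 15.11 = 221.53; u = 15.11/221.53 = 6.82%.
February: labor force = 204.20 + 19.07 = 223.27; u = 19.07/223.27 = 8.54%.
Change = 8.54% − 6.82% = +1.72 pp.

The unemployment rate changed by +1.72 percentage points.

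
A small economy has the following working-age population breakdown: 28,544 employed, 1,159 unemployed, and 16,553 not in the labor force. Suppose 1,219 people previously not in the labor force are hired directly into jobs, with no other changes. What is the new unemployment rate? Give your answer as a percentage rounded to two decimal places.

Initially, labor force = 28,544 + 1,159 = 29,703, so u = 1,159/29,703 = 3.90%.
After the change, employed and labor force both rise by 1,219; unemployed unchanged → E = 29,763, U = 1,159, labor force = 30,922.
New unemployment rate = 1,159 / 30,922 = 3.75%.

New unemployment rate ≈ 3.75%.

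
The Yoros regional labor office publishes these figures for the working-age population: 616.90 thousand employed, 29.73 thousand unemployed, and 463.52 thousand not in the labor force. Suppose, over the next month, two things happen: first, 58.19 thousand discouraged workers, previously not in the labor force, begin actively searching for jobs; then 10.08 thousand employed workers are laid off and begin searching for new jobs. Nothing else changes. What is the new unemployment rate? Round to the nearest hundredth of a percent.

New unemployment rate ≈ 13.90%.

Initially, labor force = 616.90 + 29.73 = 646.63 thousand, so u = 29.73/646.63 = 4.60%.
After the first change, unemployed and labor force both rise by 58.19 → E = 616.90, U = 87.92, labor force = 704.82 thousand.
After the second change, employed falls and unemployed rises by 10.08; labor force unchanged → E = 606.82, U = 98.00, labor force = 704.82 thousand.
New unemployment rate = 98.00 / 704.82 = 13.90%.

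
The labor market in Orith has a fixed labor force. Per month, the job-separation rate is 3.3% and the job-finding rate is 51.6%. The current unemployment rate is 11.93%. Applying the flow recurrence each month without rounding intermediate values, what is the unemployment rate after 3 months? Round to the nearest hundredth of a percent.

Unemployment rate after three months ≈ 6.55%.

With a fixed labor force, u_{t+1} = u_t + s·(1−u_t) − f·u_t = u_t·(1−s−f) + s.
Here 1−s−f = 0.451 and s = 0.033.
u_1 = 0.119300 × 0.451 + 0.033 = 0.086804.
u_2 = 0.086804 × 0.451 + 0.033 = 0.072149.
u_3 = 0.072149 × 0.451 + 0.033 = 0.065539.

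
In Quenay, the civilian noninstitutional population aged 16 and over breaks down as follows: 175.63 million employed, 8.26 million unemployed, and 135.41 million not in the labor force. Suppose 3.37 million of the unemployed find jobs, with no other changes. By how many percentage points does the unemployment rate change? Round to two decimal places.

The unemployment rate changes by −1.83 percentage points.

Initially, labor force = 175.63 + 8.26 = 183.89 million, so u = 8.26/183.89 = 4.49%.
After the change, unemployed falls and employed rises by 3.37; labor force unchanged → E = 179.00, U = 4.89, labor force = 183.89 million.
New unemployment rate = 4.89 / 183.89 = 2.66%.
Change = 2.66% − 4.49% = −1.83 percentage points.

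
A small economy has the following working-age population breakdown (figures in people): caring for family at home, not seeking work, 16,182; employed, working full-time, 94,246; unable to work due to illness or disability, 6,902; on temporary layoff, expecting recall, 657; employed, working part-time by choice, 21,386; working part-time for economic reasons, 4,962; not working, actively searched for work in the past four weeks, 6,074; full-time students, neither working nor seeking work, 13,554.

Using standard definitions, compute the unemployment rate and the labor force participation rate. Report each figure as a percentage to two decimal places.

Employed = 94,246 + 21,386 + 4,962 = 120,594 (anyone who worked, including part-time for economic reasons, counts as employed).
Unemployed = 657 + 6,074 = 6,731 (jobless and actively searching, or on temporary layoff).
Labor force = 120,594 + 6,731 = 127,325.
Not in labor force = 16,182 + 6,902 + 13,554 = 36,638 (those not working and not actively searching are outside the labor force).
Civilian working-age population = 127,325 + 36,638 = 163,963.
Unemployment rate = 6,731 / 127,325 = 5.29%.
Labor force participation rate = 127,325 / 163,963 = 77.65%.

Unemployment rate ≈ 5.29%; labor force participation rate ≈ 77.65%.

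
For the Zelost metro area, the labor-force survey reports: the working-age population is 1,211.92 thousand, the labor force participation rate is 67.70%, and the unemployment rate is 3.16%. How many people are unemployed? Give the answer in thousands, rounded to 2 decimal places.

About 25.93 thousand are unemployed.

Labor force = 0.6770 × 1,211.92 = 820.47 thousand.
Unemployed = 0.0316 × 820.47 ≈ 25.93 thousand.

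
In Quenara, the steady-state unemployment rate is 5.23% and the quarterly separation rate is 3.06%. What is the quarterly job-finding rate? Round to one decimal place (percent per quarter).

Job-finding rate ≈ 55.4% per quarter.

From u* = s/(s+f): f = s·(1−u)/u.
f = 3.06 × (1 − 0.0523) / 0.0523 = 2.9000 / 0.0523 ≈ 55.4% per quarter.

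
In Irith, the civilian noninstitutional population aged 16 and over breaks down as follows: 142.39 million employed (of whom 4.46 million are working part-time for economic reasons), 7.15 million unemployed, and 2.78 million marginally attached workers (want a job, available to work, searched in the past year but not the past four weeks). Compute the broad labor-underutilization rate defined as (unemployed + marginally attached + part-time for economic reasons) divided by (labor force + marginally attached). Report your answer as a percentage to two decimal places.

Labor force = 142.39 + 7.15 = 149.54 million.
Numerator = 7.15 + 2.78 + 4.46 = 14.39 million.
Denominator = 149.54 + 2.78 = 152.32 million.
Broad rate = 14.39 / 152.32 = 9.45%.

Broad underutilization rate ≈ 9.45%.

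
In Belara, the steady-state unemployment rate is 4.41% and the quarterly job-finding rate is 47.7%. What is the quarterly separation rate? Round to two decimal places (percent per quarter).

From u* = s/(s+f): s = u·f/(1−u).
s = 0.0441 × 47.7 / (1 − 0.0441) = 2.1036 / 0.9559 ≈ 2.20% per quarter.

Separation rate ≈ 2.20% per quarter.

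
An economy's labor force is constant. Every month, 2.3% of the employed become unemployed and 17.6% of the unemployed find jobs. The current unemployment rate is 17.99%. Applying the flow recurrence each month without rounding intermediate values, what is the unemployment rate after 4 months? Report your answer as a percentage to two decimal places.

With a fixed labor force, u_{t+1} = u_t + s·(1−u_t) − f·u_t = u_t·(1−s−f) + s.
Here 1−s−f = 0.801 and s = 0.023.
u_1 = 0.179900 × 0.801 + 0.023 = 0.167100.
u_2 = 0.167100 × 0.801 + 0.023 = 0.156847.
u_3 = 0.156847 × 0.801 + 0.023 = 0.148634.
u_4 = 0.148634 × 0.801 + 0.023 = 0.142056.

Unemployment rate after four months ≈ 14.21%.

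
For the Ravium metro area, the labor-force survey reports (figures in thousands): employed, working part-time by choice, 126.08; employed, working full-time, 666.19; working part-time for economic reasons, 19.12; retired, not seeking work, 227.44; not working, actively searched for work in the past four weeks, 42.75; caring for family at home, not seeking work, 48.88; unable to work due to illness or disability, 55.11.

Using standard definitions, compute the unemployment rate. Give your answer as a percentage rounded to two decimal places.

Unemployment rate ≈ 5.01%.

Employed = 126.08 + 666.19 + 19.12 = 811.39 thousand (anyone who worked, including part-time for economic reasons, counts as employed).
Unemployed = 42.75 thousand.
Labor force = 811.39 + 42.75 = 854.14 thousand.
Unemployment rate = 42.75 / 854.14 = 5.01%.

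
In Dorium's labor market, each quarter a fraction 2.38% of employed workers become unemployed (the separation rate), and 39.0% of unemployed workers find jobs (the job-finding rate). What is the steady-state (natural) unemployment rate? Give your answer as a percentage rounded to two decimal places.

At steady state the flows balance: s·E = f·U, so U/(E+U) = s/(s+f).
u* = 2.38 / (2.38 + 39.0) = 2.38 / 41.38 = 5.75%.

Steady-state unemployment rate ≈ 5.75%.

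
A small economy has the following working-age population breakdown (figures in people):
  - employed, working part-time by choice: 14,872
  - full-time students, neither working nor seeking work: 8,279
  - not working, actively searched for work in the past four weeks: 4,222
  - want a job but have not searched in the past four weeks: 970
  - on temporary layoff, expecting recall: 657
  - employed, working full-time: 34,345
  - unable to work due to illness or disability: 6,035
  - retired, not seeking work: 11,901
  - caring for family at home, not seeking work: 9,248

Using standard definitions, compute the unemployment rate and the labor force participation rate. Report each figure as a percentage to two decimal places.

Unemployment rate ≈ 9.02%; labor force participation rate ≈ 59.76%.

Employed = 14,872 + 34,345 = 49,217.
Unemployed = 4,222 + 657 = 4,879 (jobless and actively searching, or on temporary layoff).
Labor force = 49,217 + 4,879 = 54,096.
Not in labor force = 8,279 + 970 + 6,035 + 11,901 + 9,248 = 36,433 (those not working and not actively searching are outside the labor force — including those who want a job but have given up searching).
Civilian working-age population = 54,096 + 36,433 = 90,529.
Unemployment rate = 4,879 / 54,096 = 9.02%.
Labor force participation rate = 54,096 / 90,529 = 59.76%.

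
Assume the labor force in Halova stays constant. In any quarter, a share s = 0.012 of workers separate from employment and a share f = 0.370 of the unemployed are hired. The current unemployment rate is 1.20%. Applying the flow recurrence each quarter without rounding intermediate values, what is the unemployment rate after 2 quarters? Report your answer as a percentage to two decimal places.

With a fixed labor force, u_{t+1} = u_t + s·(1−u_t) − f·u_t = u_t·(1−s−f) + s.
Here 1−s−f = 0.618 and s = 0.012.
u_1 = 0.012000 × 0.618 + 0.012 = 0.019416.
u_2 = 0.019416 × 0.618 + 0.012 = 0.023999.

Unemployment rate after two quarters ≈ 2.40%.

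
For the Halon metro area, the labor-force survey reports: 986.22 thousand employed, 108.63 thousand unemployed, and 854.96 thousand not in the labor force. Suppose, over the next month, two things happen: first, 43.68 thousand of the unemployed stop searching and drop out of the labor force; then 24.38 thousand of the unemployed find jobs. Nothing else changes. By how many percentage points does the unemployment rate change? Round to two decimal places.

Initially, labor force = 986.22 + 108.63 = 1,094.85 thousand, so u = 108.63/1,094.85 = 9.92%.
After the first change, unemployed and labor force both fall by 43.68 → E = 986.22, U = 64.95, labor force = 1,051.17 thousand.
After the second change, unemployed falls and employed rises by 24.38; labor force unchanged → E = 1,010.60, U = 40.57, labor force = 1,051.17 thousand.
New unemployment rate = 40.57 / 1,051.17 = 3.86%.
Change = 3.86% − 9.92% = −6.06 percentage points.

The unemployment rate changes by −6.06 percentage points.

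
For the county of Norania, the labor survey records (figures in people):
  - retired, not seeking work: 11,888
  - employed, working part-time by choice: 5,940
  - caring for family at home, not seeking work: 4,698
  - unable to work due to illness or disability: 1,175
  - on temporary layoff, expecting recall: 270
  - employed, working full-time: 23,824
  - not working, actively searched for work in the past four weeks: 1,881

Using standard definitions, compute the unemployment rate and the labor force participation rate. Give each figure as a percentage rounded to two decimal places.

Unemployment rate ≈ 6.74%; labor force participation rate ≈ 64.25%.

Employed = 5,940 + 23,824 = 29,764.
Unemployed = 270 + 1,881 = 2,151 (jobless and actively searching, or on temporary layoff).
Labor force = 29,764 + 2,151 = 31,915.
Not in labor force = 11,888 + 4,698 + 1,175 = 17,761 (those not working and not actively searching are outside the labor force).
Civilian working-age population = 31,915 + 17,761 = 49,676.
Unemployment rate = 2,151 / 31,915 = 6.74%.
Labor force participation rate = 31,915 / 49,676 = 64.25%.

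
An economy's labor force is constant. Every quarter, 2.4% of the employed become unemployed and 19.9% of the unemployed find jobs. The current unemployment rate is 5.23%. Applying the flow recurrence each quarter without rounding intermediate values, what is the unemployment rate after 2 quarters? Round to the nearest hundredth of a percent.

Unemployment rate after two quarters ≈ 7.42%.

With a fixed labor force, u_{t+1} = u_t + s·(1−u_t) − f·u_t = u_t·(1−s−f) + s.
Here 1−s−f = 0.777 and s = 0.024.
u_1 = 0.052300 × 0.777 + 0.024 = 0.064637.
u_2 = 0.064637 × 0.777 + 0.024 = 0.074223.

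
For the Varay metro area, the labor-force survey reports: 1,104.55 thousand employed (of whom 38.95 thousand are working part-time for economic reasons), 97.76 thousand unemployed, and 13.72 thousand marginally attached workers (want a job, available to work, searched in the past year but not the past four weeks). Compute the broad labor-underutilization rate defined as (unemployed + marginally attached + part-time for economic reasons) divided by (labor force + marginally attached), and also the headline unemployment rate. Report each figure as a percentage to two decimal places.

Labor force = 1,104.55 + 97.76 = 1,202.31 thousand.
Numerator = 97.76 + 13.72 + 38.95 = 150.43 thousand.
Denominator = 1,202.31 + 13.72 = 1,216.03 thousand.
Broad rate = 150.43 / 1,216.03 = 12.37%.
Headline unemployment rate = 97.76 / 1,202.31 = 8.13%.

Broad underutilization rate ≈ 12.37%; headline unemployment rate ≈ 8.13%.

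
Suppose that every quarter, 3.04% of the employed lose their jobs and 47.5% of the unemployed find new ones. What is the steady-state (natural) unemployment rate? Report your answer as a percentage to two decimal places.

Steady-state unemployment rate ≈ 6.02%.

At steady state the flows balance: s·E = f·U, so U/(E+U) = s/(s+f).
u* = 3.04 / (3.04 + 47.5) = 3.04 / 50.54 = 6.02%.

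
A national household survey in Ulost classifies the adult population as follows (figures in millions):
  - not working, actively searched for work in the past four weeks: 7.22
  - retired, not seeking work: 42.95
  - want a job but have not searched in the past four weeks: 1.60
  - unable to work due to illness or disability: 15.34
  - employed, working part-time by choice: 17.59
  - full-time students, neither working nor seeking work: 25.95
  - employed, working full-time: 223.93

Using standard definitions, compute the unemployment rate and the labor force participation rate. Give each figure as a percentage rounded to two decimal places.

Employed = 17.59 + 223.93 = 241.52 million.
Unemployed = 7.22 million.
Labor force = 241.52 + 7.22 = 248.74 million.
Not in labor force = 42.95 + 1.60 + 15.34 + 25.95 = 85.84 million (those not working and not actively searching are outside the labor force — including those who want a job but have given up searching).
Civilian working-age population = 248.74 + 85.84 = 334.58 million.
Unemployment rate = 7.22 / 248.74 = 2.90%.
Labor force participation rate = 248.74 / 334.58 = 74.34%.

Unemployment rate ≈ 2.90%; labor force participation rate ≈ 74.34%.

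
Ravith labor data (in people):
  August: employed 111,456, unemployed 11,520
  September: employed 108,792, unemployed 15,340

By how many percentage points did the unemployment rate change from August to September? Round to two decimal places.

The unemployment rate changed by +2.99 percentage points.

August: labor force = 111,456 + 11,520 = 122,976; u = 11,520/122,976 = 9.37%.
September: labor force = 108,792 + 15,340 = 124,132; u = 15,340/124,132 = 12.36%.
Change = 12.36% − 9.37% = +2.99 pp.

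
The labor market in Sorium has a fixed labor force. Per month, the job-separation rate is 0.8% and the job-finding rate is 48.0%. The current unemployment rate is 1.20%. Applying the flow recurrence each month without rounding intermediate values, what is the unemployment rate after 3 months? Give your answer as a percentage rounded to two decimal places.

Unemployment rate after three months ≈ 1.58%.

With a fixed labor force, u_{t+1} = u_t + s·(1−u_t) − f·u_t = u_t·(1−s−f) + s.
Here 1−s−f = 0.512 and s = 0.008.
u_1 = 0.012000 × 0.512 + 0.008 = 0.014144.
u_2 = 0.014144 × 0.512 + 0.008 = 0.015242.
u_3 = 0.015242 × 0.512 + 0.008 = 0.015804.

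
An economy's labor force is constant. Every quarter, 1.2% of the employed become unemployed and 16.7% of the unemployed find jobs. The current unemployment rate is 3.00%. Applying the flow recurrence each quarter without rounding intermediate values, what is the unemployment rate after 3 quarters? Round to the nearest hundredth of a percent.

With a fixed labor force, u_{t+1} = u_t + s·(1−u_t) − f·u_t = u_t·(1−s−f) + s.
Here 1−s−f = 0.821 and s = 0.012.
u_1 = 0.030000 × 0.821 + 0.012 = 0.036630.
u_2 = 0.036630 × 0.821 + 0.012 = 0.042073.
u_3 = 0.042073 × 0.821 + 0.012 = 0.046542.

Unemployment rate after three quarters ≈ 4.65%.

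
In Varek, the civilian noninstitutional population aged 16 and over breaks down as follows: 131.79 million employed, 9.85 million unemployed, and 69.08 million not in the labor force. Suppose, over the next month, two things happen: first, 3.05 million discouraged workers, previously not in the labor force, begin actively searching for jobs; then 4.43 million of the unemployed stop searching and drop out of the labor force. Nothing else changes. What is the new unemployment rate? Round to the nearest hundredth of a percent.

Initially, labor force = 131.79 + 9.85 = 141.64 million, so u = 9.85/141.64 = 6.95%.
After the first change, unemployed and labor force both rise by 3.05 → E = 131.79, U = 12.90, labor force = 144.69 million.
After the second change, unemployed and labor force both fall by 4.43 → E = 131.79, U = 8.47, labor force = 140.26 million.
New unemployment rate = 8.47 / 140.26 = 6.04%.

New unemployment rate ≈ 6.04%.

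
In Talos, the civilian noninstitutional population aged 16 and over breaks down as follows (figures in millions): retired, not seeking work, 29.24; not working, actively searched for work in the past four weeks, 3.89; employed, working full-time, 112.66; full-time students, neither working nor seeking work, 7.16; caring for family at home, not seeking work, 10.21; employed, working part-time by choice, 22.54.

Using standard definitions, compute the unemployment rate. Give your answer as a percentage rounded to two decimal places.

Employed = 112.66 + 22.54 = 135.20 million.
Unemployed = 3.89 million.
Labor force = 135.20 + 3.89 = 139.09 million.
Unemployment rate = 3.89 / 139.09 = 2.80%.

Unemployment rate ≈ 2.80%.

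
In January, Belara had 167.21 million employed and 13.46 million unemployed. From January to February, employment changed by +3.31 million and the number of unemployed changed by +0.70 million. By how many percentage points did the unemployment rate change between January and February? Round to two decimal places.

The unemployment rate changed by +0.22 percentage points.

January: labor force = 167.21 + 13.46 = 180.67; u = 13.46/180.67 = 7.45%.
February: labor force = 170.52 + 14.16 = 184.68; u = 14.16/184.68 = 7.67%.
Change = 7.67% − 7.45% = +0.22 pp.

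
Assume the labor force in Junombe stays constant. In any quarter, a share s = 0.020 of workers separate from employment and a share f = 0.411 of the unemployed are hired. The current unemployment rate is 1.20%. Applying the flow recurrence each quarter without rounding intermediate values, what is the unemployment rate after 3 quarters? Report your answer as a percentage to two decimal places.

Unemployment rate after three quarters ≈ 4.01%.

With a fixed labor force, u_{t+1} = u_t + s·(1−u_t) − f·u_t = u_t·(1−s−f) + s.
Here 1−s−f = 0.569 and s = 0.020.
u_1 = 0.012000 × 0.569 + 0.020 = 0.026828.
u_2 = 0.026828 × 0.569 + 0.020 = 0.035265.
u_3 = 0.035265 × 0.569 + 0.020 = 0.040066.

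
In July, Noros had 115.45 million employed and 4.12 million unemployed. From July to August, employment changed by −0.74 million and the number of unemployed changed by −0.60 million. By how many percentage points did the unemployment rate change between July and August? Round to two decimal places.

July: labor force = 115.45 + 4.12 = 119.57; u = 4.12/119.57 = 3.45%.
August: labor force = 114.71 + 3.52 = 118.23; u = 3.52/118.23 = 2.98%.
Change = 2.98% − 3.45% = −0.47 pp.

The unemployment rate changed by −0.47 percentage points.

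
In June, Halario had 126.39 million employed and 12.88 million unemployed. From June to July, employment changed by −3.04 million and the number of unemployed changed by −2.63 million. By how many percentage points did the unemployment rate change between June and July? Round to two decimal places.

June: labor force = 126.39 + 12.88 = 139.27; u = 12.88/139.27 = 9.25%.
July: labor force = 123.35 + 10.25 = 133.60; u = 10.25/133.60 = 7.67%.
Change = 7.67% − 9.25% = −1.58 pp.

The unemployment rate changed by −1.58 percentage points.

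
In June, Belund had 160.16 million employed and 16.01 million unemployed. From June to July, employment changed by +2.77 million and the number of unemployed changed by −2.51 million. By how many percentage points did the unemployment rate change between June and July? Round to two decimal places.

June: labor force = 160.16 + 16.01 = 176.17; u = 16.01/176.17 = 9.09%.
July: labor force = 162.93 + 13.50 = 176.43; u = 13.50/176.43 = 7.65%.
Change = 7.65% − 9.09% = −1.44 pp.

The unemployment rate changed by −1.44 percentage points.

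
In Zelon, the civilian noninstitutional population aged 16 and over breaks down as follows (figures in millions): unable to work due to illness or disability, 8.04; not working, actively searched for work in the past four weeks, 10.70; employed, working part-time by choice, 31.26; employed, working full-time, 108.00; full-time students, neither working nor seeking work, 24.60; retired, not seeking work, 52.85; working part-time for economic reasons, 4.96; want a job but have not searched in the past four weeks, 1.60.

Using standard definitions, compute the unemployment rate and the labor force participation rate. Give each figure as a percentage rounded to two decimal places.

Unemployment rate ≈ 6.91%; labor force participation rate ≈ 64.01%.

Employed = 31.26 + 108.00 + 4.96 = 144.22 million (anyone who worked, including part-time for economic reasons, counts as employed).
Unemployed = 10.70 million.
Labor force = 144.22 + 10.70 = 154.92 million.
Not in labor force = 8.04 + 24.60 + 52.85 + 1.60 = 87.09 million (those not working and not actively searching are outside the labor force — including those who want a job but have given up searching).
Civilian working-age population = 154.92 + 87.09 = 242.01 million.
Unemployment rate = 10.70 / 154.92 = 6.91%.
Labor force participation rate = 154.92 / 242.01 = 64.01%.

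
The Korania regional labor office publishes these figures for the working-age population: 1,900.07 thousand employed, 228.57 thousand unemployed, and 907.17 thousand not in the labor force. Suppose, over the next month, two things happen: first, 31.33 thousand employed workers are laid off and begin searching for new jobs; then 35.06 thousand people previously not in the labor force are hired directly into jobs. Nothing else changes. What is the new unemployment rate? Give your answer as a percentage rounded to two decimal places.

Initially, labor force = 1,900.07 + 228.57 = 2,128.64 thousand, so u = 228.57/2,128.64 = 10.74%.
After the first change, employed falls and unemployed rises by 31.33; labor force unchanged → E = 1,868.74, U = 259.90, labor force = 2,128.64 thousand.
After the second change, employed and labor force both rise by 35.06; unemployed unchanged → E = 1,903.80, U = 259.90, labor force = 2,163.70 thousand.
New unemployment rate = 259.90 / 2,163.70 = 12.01%.

New unemployment rate ≈ 12.01%.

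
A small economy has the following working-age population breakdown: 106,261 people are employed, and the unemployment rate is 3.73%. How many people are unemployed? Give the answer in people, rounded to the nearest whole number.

About 4,117 are unemployed.

Let U be the number unemployed. The labor force is E + U, and U/(E+U) = 0.0373.
So U = 0.0373 × 106,261 / (1 − 0.0373) = 3963.54 / 0.9627 ≈ 4,117.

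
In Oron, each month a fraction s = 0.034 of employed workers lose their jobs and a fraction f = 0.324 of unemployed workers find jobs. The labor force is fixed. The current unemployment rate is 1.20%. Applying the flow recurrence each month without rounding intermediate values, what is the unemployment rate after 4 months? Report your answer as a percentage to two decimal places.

Unemployment rate after four months ≈ 8.09%.

With a fixed labor force, u_{t+1} = u_t + s·(1−u_t) − f·u_t = u_t·(1−s−f) + s.
Here 1−s−f = 0.642 and s = 0.034.
u_1 = 0.012000 × 0.642 + 0.034 = 0.041704.
u_2 = 0.041704 × 0.642 + 0.034 = 0.060774.
u_3 = 0.060774 × 0.642 + 0.034 = 0.073017.
u_4 = 0.073017 × 0.642 + 0.034 = 0.080877.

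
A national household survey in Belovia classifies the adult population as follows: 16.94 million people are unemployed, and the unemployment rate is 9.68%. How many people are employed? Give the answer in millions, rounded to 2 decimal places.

About 158.06 million are employed.

Labor force = U / u = 16.94 / 0.0968 ≈ 175.00 million.
Employed = labor force − unemployed = 175.00 − 16.94 = 158.06 million.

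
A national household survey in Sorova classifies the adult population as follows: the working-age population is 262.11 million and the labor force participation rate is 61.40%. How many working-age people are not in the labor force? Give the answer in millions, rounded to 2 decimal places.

Share not in the labor force = 1 − 0.6140 = 0.3860.
Not in labor force = 0.3860 × 262.11 ≈ 101.17 million.

About 101.17 million are not in the labor force.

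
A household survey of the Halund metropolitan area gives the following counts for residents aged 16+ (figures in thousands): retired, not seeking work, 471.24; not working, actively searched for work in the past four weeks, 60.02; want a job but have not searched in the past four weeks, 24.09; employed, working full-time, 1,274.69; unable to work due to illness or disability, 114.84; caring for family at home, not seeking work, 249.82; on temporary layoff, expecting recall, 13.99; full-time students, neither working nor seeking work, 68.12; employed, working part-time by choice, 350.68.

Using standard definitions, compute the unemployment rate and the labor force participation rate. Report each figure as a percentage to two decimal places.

Unemployment rate ≈ 4.36%; labor force participation rate ≈ 64.68%.

Employed = 1,274.69 + 350.68 = 1,625.37 thousand.
Unemployed = 60.02 + 13.99 = 74.01 thousand (jobless and actively searching, or on temporary layoff).
Labor force = 1,625.37 + 74.01 = 1,699.38 thousand.
Not in labor force = 471.24 + 24.09 + 114.84 + 249.82 + 68.12 = 928.11 thousand (those not working and not actively searching are outside the labor force — including those who want a job but have given up searching).
Civilian working-age population = 1,699.38 + 928.11 = 2,627.49 thousand.
Unemployment rate = 74.01 / 1,699.38 = 4.36%.
Labor force participation rate = 1,699.38 / 2,627.49 = 64.68%.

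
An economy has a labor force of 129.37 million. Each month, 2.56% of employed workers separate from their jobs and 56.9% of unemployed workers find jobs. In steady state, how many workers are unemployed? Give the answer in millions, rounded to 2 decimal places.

Steady-state unemployment rate u* = s/(s+f) = 2.56/(2.56+56.9) = 0.043054.
Unemployed = u* × labor force = 0.043054 × 129.37 ≈ 5.57 million.

About 5.57 million are unemployed in steady state.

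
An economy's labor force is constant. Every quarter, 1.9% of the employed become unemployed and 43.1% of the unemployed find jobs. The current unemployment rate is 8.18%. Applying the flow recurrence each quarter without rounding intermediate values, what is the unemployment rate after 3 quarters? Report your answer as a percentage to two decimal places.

With a fixed labor force, u_{t+1} = u_t + s·(1−u_t) − f·u_t = u_t·(1−s−f) + s.
Here 1−s−f = 0.550 and s = 0.019.
u_1 = 0.081800 × 0.550 + 0.019 = 0.063990.
u_2 = 0.063990 × 0.550 + 0.019 = 0.054195.
u_3 = 0.054195 × 0.550 + 0.019 = 0.048807.

Unemployment rate after three quarters ≈ 4.88%.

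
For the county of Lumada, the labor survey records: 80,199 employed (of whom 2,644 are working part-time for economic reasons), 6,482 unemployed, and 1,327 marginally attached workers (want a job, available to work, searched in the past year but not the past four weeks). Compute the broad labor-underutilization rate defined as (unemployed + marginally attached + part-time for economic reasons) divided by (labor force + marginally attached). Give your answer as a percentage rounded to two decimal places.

Broad underutilization rate ≈ 11.88%.

Labor force = 80,199 + 6,482 = 86,681.
Numerator = 6,482 + 1,327 + 2,644 = 10,453.
Denominator = 86,681 + 1,327 = 88,008.
Broad rate = 10,453 / 88,008 = 11.88%.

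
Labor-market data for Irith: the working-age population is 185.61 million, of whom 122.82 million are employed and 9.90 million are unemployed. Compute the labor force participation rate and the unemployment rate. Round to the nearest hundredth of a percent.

Labor force = employed + unemployed = 122.82 + 9.90 = 132.72 million.
Unemployment rate = 9.90 / 132.72 = 7.46%.
Labor force participation rate = 132.72 / 185.61 = 71.50%.

Labor force participation rate ≈ 71.50%; unemployment rate ≈ 7.46%.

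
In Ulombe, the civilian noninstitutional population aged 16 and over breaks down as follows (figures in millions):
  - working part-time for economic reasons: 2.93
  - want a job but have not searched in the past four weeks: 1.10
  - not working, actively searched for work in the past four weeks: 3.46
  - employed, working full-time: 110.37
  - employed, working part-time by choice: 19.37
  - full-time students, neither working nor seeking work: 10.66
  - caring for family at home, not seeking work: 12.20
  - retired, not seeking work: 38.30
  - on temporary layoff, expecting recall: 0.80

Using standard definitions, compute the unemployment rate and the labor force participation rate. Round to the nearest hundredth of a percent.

Unemployment rate ≈ 3.11%; labor force participation rate ≈ 68.74%.

Employed = 2.93 + 110.37 + 19.37 = 132.67 million (anyone who worked, including part-time for economic reasons, counts as employed).
Unemployed = 3.46 + 0.80 = 4.26 million (jobless and actively searching, or on temporary layoff).
Labor force = 132.67 + 4.26 = 136.93 million.
Not in labor force = 1.10 + 10.66 + 12.20 + 38.30 = 62.26 million (those not working and not actively searching are outside the labor force — including those who want a job but have given up searching).
Civilian working-age population = 136.93 + 62.26 = 199.19 million.
Unemployment rate = 4.26 / 136.93 = 3.11%.
Labor force participation rate = 136.93 / 199.19 = 68.74%.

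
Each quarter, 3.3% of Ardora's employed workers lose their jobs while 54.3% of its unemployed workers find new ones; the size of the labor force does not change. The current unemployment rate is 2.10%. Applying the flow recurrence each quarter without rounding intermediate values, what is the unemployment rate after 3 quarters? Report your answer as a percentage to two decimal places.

Unemployment rate after three quarters ≈ 5.45%.

With a fixed labor force, u_{t+1} = u_t + s·(1−u_t) − f·u_t = u_t·(1−s−f) + s.
Here 1−s−f = 0.424 and s = 0.033.
u_1 = 0.021000 × 0.424 + 0.033 = 0.041904.
u_2 = 0.041904 × 0.424 + 0.033 = 0.050767.
u_3 = 0.050767 × 0.424 + 0.033 = 0.054525.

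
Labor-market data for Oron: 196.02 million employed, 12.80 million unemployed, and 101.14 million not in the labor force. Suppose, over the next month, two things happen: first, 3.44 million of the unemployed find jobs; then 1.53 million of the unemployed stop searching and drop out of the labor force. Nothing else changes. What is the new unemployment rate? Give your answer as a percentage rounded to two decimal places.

Initially, labor force = 196.02 + 12.80 = 208.82 million, so u = 12.80/208.82 = 6.13%.
After the first change, unemployed falls and employed rises by 3.44; labor force unchanged → E = 199.46, U = 9.36, labor force = 208.82 million.
After the second change, unemployed and labor force both fall by 1.53 → E = 199.46, U = 7.83, labor force = 207.29 million.
New unemployment rate = 7.83 / 207.29 = 3.78%.

New unemployment rate ≈ 3.78%.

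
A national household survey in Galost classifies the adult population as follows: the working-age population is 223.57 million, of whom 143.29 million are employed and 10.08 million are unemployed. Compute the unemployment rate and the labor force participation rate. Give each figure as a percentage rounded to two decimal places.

Unemployment rate ≈ 6.57%; labor force participation rate ≈ 68.60%.

Labor force = employed + unemployed = 143.29 + 10.08 = 153.37 million.
Unemployment rate = 10.08 / 153.37 = 6.57%.
Labor force participation rate = 153.37 / 223.57 = 68.60%.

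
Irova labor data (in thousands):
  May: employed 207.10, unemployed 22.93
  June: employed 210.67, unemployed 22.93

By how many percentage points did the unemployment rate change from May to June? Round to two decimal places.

May: labor force = 207.10 + 22.93 = 230.03; u = 22.93/230.03 = 9.97%.
June: labor force = 210.67 + 22.93 = 233.60; u = 22.93/233.60 = 9.82%.
Change = 9.82% − 9.97% = −0.15 pp.

The unemployment rate changed by −0.15 percentage points.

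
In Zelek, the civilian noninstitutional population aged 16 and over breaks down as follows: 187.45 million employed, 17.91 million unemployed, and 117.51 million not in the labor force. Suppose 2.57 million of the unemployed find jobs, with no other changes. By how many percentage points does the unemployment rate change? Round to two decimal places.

Initially, labor force = 187.45 + 17.91 = 205.36 million, so u = 17.91/205.36 = 8.72%.
After the change, unemployed falls and employed rises by 2.57; labor force unchanged → E = 190.02, U = 15.34, labor force = 205.36 million.
New unemployment rate = 15.34 / 205.36 = 7.47%.
Change = 7.47% − 8.72% = −1.25 percentage points.

The unemployment rate changes by −1.25 percentage points.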